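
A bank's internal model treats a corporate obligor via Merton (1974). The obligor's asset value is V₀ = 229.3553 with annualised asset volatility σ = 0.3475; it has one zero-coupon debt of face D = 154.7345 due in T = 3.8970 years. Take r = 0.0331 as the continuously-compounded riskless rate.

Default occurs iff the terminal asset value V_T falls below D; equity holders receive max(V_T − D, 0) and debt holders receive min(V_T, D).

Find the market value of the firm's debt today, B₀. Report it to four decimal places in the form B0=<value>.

B0=120.9581

d₁ = [ln(V₀/D) + (r + σ²/2)T] / (σ√T)
   = [ln(229.3553/154.7345) + (0.0331 + 0.5·0.3475²)·3.8970] / (0.3475·√3.8970)
   = [0.393562 + 0.364284] / 0.685994 = 1.104742
d₂ = d₁ − σ√T = 1.104742 − 0.685994 = 0.418748
N(d₁) = 0.865364,  N(d₂) = 0.662300,  e^(−rT) = 0.878982
E₀ = V₀·N(d₁) − D·e^(−rT)·N(d₂)
   = 229.3553·0.865364 − 154.7345·0.878982·0.662300 = 108.397217
B₀ = V₀ − E₀ = 229.3553 − 108.397217 = 120.958083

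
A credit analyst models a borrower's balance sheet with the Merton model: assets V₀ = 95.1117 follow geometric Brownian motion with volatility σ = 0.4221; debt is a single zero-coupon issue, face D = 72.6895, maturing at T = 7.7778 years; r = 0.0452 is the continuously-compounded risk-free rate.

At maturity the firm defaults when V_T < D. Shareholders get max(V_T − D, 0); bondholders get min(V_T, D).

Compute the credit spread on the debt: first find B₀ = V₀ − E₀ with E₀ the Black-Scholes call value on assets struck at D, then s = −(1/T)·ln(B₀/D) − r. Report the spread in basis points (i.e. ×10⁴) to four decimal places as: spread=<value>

spread=419.7228

d₁ = [ln(V₀/D) + (r + σ²/2)T] / (σ√T)
   = [ln(95.1117/72.6895) + (0.0452 + 0.5·0.4221²)·7.7778] / (0.4221·√7.7778)
   = [0.268855 + 1.044436] / 1.177182 = 1.115622
d₂ = d₁ − σ√T = 1.115622 − 1.177182 = -0.061560
N(d₁) = 0.867708,  N(d₂) = 0.475457,  e^(−rT) = 0.703592
E₀ = V₀·N(d₁) − D·e^(−rT)·N(d₂)
   = 95.1117·0.867708 − 72.6895·0.703592·0.475457 = 58.212555
B₀ = V₀ − E₀ = 95.1117 − 58.212555 = 36.899145
spread = −(1/T)·ln(B₀/D) − r = −(1/7.7778)·ln(36.899145/72.6895) − 0.0452 = 0.04197228
in basis points: 0.04197228 × 10⁴ = 419.7228 bp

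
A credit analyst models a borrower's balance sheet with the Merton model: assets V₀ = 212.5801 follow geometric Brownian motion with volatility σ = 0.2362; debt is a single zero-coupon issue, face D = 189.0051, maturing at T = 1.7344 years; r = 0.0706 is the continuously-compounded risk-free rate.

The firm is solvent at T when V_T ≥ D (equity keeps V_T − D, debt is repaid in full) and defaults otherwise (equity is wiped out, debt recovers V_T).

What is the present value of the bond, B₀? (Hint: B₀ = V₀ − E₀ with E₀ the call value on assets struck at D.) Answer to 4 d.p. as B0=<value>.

d₁ = [ln(V₀/D) + (r + σ²/2)T] / (σ√T)
   = [ln(212.5801/189.0051) + (0.0706 + 0.5·0.2362²)·1.7344] / (0.2362·√1.7344)
   = [0.117545 + 0.170830] / 0.311067 = 0.927050
d₂ = d₁ − σ√T = 0.927050 − 0.311067 = 0.615982
N(d₁) = 0.823050,  N(d₂) = 0.731047,  e^(−rT) = 0.884751
E₀ = V₀·N(d₁) − D·e^(−rT)·N(d₂)
   = 212.5801·0.823050 − 189.0051·0.884751·0.731047 = 52.716473
B₀ = V₀ − E₀ = 212.5801 − 52.716473 = 159.863627

B0=159.8636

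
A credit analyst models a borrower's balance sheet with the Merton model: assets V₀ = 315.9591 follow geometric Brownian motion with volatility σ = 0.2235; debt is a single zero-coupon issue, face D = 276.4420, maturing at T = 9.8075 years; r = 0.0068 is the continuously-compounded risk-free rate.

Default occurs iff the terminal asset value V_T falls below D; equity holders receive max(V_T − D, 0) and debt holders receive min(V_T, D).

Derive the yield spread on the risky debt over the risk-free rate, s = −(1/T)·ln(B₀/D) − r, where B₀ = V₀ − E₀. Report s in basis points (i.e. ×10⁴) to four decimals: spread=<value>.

spread=233.8002

d₁ = [ln(V₀/D) + (r + σ²/2)T] / (σ√T)
   = [ln(315.9591/276.4420) + (0.0068 + 0.5·0.2235²)·9.8075] / (0.2235·√9.8075)
   = [0.133612 + 0.311644] / 0.699933 = 0.636141
d₂ = d₁ − σ√T = 0.636141 − 0.699933 = -0.063793
N(d₁) = 0.737658,  N(d₂) = 0.474568,  e^(−rT) = 0.935484
E₀ = V₀·N(d₁) − D·e^(−rT)·N(d₂)
   = 315.9591·0.737658 − 276.4420·0.935484·0.474568 = 110.343062
B₀ = V₀ − E₀ = 315.9591 − 110.343062 = 205.616038
spread = −(1/T)·ln(B₀/D) − r = −(1/9.8075)·ln(205.616038/276.4420) − 0.0068 = 0.02338002
in basis points: 0.02338002 × 10⁴ = 233.8002 bp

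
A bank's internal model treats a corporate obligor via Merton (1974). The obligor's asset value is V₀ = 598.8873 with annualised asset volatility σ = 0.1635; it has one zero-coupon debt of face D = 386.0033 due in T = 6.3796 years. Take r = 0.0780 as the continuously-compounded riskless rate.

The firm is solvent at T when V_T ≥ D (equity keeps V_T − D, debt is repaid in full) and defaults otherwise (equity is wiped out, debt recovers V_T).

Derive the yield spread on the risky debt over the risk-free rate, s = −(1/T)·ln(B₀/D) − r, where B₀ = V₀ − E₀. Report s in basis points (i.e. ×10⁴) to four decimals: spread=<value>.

d₁ = [ln(V₀/D) + (r + σ²/2)T] / (σ√T)
   = [ln(598.8873/386.0033) + (0.0780 + 0.5·0.1635²)·6.3796] / (0.1635·√6.3796)
   = [0.439228 + 0.582879] / 0.412966 = 2.475038
d₂ = d₁ − σ√T = 2.475038 − 0.412966 = 2.062072
N(d₁) = 0.993339,  N(d₂) = 0.980400,  e^(−rT) = 0.607983
E₀ = V₀·N(d₁) − D·e^(−rT)·N(d₂)
   = 598.8873·0.993339 − 386.0033·0.607983·0.980400 = 364.814610
B₀ = V₀ − E₀ = 598.8873 − 364.814610 = 234.072690
spread = −(1/T)·ln(B₀/D) − r = −(1/6.3796)·ln(234.072690/386.0033) − 0.0780 = 0.00040840
in basis points: 0.00040840 × 10⁴ = 4.0840 bp

spread=4.0840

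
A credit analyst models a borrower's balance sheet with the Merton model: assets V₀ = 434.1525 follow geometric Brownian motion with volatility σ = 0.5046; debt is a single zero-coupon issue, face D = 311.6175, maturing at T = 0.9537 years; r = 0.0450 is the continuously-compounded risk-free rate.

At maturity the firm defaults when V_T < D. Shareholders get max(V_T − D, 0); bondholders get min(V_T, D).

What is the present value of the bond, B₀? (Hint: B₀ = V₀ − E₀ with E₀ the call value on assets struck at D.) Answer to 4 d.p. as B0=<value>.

d₁ = [ln(V₀/D) + (r + σ²/2)T] / (σ√T)
   = [ln(434.1525/311.6175) + (0.0450 + 0.5·0.5046²)·0.9537] / (0.5046·√0.9537)
   = [0.331619 + 0.164333] / 0.492780 = 1.006437
d₂ = d₁ − σ√T = 1.006437 − 0.492780 = 0.513657
N(d₁) = 0.842897,  N(d₂) = 0.696254,  e^(−rT) = 0.957991
E₀ = V₀·N(d₁) − D·e^(−rT)·N(d₂)
   = 434.1525·0.842897 − 311.6175·0.957991·0.696254 = 158.095417
B₀ = V₀ − E₀ = 434.1525 − 158.095417 = 276.057083

B0=276.0571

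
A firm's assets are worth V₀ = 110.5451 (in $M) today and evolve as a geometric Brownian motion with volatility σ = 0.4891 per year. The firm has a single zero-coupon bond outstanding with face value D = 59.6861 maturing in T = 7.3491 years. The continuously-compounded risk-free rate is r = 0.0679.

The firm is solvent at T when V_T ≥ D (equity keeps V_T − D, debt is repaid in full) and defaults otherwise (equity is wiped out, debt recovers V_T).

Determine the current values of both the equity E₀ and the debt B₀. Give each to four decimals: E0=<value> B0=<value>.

E0=82.5372 B0=28.0079

d₁ = [ln(V₀/D) + (r + σ²/2)T] / (σ√T)
   = [ln(110.5451/59.6861) + (0.0679 + 0.5·0.4891²)·7.3491] / (0.4891·√7.3491)
   = [0.616324 + 1.378025] / 1.325912 = 1.504134
d₂ = d₁ − σ√T = 1.504134 − 1.325912 = 0.178222
N(d₁) = 0.933727,  N(d₂) = 0.570726,  e^(−rT) = 0.607135
E₀ = V₀·N(d₁) − D·e^(−rT)·N(d₂)
   = 110.5451·0.933727 − 59.6861·0.607135·0.570726 = 82.537210
B₀ = V₀ − E₀ = 110.5451 − 82.537210 = 28.007890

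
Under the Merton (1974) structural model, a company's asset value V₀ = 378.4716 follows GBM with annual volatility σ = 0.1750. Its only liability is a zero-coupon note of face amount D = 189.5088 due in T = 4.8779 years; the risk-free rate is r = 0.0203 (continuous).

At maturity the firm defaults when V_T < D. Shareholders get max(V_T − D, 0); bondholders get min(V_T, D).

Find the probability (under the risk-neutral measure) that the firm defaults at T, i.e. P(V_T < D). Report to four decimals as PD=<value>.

PD=0.0320

d₁ = [ln(V₀/D) + (r + σ²/2)T] / (σ√T)
   = [ln(378.4716/189.5088) + (0.0203 + 0.5·0.1750²)·4.8779] / (0.1750·√4.8779)
   = [0.691706 + 0.173714] / 0.386504 = 2.239094
d₂ = d₁ − σ√T = 2.239094 − 0.386504 = 1.852590
risk-neutral PD = N(−d₂) = N(-1.852590) = 0.031971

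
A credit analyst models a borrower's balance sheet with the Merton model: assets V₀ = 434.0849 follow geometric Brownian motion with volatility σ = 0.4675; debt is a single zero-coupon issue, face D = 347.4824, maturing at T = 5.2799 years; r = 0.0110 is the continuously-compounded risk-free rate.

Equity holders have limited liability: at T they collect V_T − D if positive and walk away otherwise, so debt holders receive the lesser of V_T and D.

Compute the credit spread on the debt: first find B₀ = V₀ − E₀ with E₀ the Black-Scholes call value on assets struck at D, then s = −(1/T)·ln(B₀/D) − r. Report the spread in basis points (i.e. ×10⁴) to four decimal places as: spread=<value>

d₁ = [ln(V₀/D) + (r + σ²/2)T] / (σ√T)
   = [ln(434.0849/347.4824) + (0.0110 + 0.5·0.4675²)·5.2799] / (0.4675·√5.2799)
   = [0.222526 + 0.635056] / 1.074223 = 0.798328
d₂ = d₁ − σ√T = 0.798328 − 1.074223 = -0.275895
N(d₁) = 0.787660,  N(d₂) = 0.391314,  e^(−rT) = 0.943575
E₀ = V₀·N(d₁) − D·e^(−rT)·N(d₂)
   = 434.0849·0.787660 − 347.4824·0.943575·0.391314 = 213.608742
B₀ = V₀ − E₀ = 434.0849 − 213.608742 = 220.476158
spread = −(1/T)·ln(B₀/D) − r = −(1/5.2799)·ln(220.476158/347.4824) − 0.0110 = 0.07516157
in basis points: 0.07516157 × 10⁴ = 751.6157 bp

spread=751.6157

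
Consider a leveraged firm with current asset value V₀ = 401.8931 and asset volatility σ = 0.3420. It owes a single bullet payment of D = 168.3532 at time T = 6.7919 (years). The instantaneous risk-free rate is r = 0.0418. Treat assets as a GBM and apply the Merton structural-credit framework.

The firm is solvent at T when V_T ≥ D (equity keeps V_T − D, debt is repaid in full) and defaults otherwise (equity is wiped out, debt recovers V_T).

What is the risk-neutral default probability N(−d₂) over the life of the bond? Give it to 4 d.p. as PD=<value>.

d₁ = [ln(V₀/D) + (r + σ²/2)T] / (σ√T)
   = [ln(401.8931/168.3532) + (0.0418 + 0.5·0.3420²)·6.7919] / (0.3420·√6.7919)
   = [0.870122 + 0.681105] / 0.891296 = 1.740418
d₂ = d₁ − σ√T = 1.740418 − 0.891296 = 0.849123
risk-neutral PD = N(−d₂) = N(-0.849123) = 0.197906

PD=0.1979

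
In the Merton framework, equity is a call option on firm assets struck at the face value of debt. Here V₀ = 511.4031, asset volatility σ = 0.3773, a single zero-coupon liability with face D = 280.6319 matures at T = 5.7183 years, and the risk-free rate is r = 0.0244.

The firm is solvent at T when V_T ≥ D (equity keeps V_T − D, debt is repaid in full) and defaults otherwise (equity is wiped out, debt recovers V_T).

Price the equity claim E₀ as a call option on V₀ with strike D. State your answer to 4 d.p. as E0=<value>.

E0=302.1556

d₁ = [ln(V₀/D) + (r + σ²/2)T] / (σ√T)
   = [ln(511.4031/280.6319) + (0.0244 + 0.5·0.3773²)·5.7183] / (0.3773·√5.7183)
   = [0.600114 + 0.546542] / 0.902236 = 1.270904
d₂ = d₁ − σ√T = 1.270904 − 0.902236 = 0.368668
N(d₁) = 0.898119,  N(d₂) = 0.643812,  e^(−rT) = 0.869770
E₀ = V₀·N(d₁) − D·e^(−rT)·N(d₂)
   = 511.4031·0.898119 − 280.6319·0.869770·0.643812 = 302.155583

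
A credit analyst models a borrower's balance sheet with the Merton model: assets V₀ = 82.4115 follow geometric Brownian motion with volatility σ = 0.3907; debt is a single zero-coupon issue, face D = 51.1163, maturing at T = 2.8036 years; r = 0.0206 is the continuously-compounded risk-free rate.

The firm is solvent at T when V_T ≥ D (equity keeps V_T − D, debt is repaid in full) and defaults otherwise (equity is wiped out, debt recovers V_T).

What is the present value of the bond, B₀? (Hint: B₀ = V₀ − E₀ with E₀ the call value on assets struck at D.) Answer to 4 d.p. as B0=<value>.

B0=43.5976

d₁ = [ln(V₀/D) + (r + σ²/2)T] / (σ√T)
   = [ln(82.4115/51.1163) + (0.0206 + 0.5·0.3907²)·2.8036] / (0.3907·√2.8036)
   = [0.477622 + 0.271734] / 0.654186 = 1.145477
d₂ = d₁ − σ√T = 1.145477 − 0.654186 = 0.491291
N(d₁) = 0.873994,  N(d₂) = 0.688390,  e^(−rT) = 0.943882
E₀ = V₀·N(d₁) − D·e^(−rT)·N(d₂)
   = 82.4115·0.873994 − 51.1163·0.943882·0.688390 = 38.813922
B₀ = V₀ − E₀ = 82.4115 − 38.813922 = 43.597578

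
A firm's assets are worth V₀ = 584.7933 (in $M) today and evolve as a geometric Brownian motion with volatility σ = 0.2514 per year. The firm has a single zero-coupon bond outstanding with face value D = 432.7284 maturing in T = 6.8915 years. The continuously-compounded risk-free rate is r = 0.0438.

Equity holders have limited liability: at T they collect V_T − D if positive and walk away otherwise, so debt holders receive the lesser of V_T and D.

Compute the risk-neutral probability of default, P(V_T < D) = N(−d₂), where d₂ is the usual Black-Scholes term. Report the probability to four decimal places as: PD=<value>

d₁ = [ln(V₀/D) + (r + σ²/2)T] / (σ√T)
   = [ln(584.7933/432.7284) + (0.0438 + 0.5·0.2514²)·6.8915] / (0.2514·√6.8915)
   = [0.301148 + 0.519626] / 0.659967 = 1.243659
d₂ = d₁ − σ√T = 1.243659 − 0.659967 = 0.583692
risk-neutral PD = N(−d₂) = N(-0.583692) = 0.279714

PD=0.2797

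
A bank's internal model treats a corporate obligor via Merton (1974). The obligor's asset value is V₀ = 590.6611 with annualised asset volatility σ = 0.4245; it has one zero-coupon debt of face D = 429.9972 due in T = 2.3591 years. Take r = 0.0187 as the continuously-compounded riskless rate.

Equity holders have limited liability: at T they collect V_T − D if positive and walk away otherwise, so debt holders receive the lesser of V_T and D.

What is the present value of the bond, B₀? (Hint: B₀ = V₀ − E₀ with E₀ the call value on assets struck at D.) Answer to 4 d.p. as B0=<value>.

d₁ = [ln(V₀/D) + (r + σ²/2)T] / (σ√T)
   = [ln(590.6611/429.9972) + (0.0187 + 0.5·0.4245²)·2.3591] / (0.4245·√2.3591)
   = [0.317464 + 0.256670] / 0.652005 = 0.880567
d₂ = d₁ − σ√T = 0.880567 − 0.652005 = 0.228562
N(d₁) = 0.810724,  N(d₂) = 0.590395,  e^(−rT) = 0.956844
E₀ = V₀·N(d₁) − D·e^(−rT)·N(d₂)
   = 590.6611·0.810724 − 429.9972·0.956844·0.590395 = 235.950720
B₀ = V₀ − E₀ = 590.6611 − 235.950720 = 354.710380

B0=354.7104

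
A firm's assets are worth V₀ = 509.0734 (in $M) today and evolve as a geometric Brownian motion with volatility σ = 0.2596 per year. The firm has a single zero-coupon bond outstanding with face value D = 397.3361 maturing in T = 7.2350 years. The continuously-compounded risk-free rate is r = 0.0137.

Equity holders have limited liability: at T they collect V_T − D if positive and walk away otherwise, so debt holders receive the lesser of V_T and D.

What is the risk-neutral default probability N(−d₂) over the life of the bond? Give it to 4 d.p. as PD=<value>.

PD=0.4413

d₁ = [ln(V₀/D) + (r + σ²/2)T] / (σ√T)
   = [ln(509.0734/397.3361) + (0.0137 + 0.5·0.2596²)·7.2350] / (0.2596·√7.2350)
   = [0.247810 + 0.342911] / 0.698271 = 0.845976
d₂ = d₁ − σ√T = 0.845976 − 0.698271 = 0.147705
risk-neutral PD = N(−d₂) = N(-0.147705) = 0.441288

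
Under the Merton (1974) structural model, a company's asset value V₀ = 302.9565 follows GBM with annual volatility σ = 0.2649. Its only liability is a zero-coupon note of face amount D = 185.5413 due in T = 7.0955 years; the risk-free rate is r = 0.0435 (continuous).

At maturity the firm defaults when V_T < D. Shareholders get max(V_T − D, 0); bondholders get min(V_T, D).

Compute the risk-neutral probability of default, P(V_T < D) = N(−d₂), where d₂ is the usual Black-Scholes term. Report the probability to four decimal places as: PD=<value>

PD=0.2179

d₁ = [ln(V₀/D) + (r + σ²/2)T] / (σ√T)
   = [ln(302.9565/185.5413) + (0.0435 + 0.5·0.2649²)·7.0955] / (0.2649·√7.0955)
   = [0.490312 + 0.557607] / 0.705624 = 1.485095
d₂ = d₁ − σ√T = 1.485095 − 0.705624 = 0.779470
risk-neutral PD = N(−d₂) = N(-0.779470) = 0.217851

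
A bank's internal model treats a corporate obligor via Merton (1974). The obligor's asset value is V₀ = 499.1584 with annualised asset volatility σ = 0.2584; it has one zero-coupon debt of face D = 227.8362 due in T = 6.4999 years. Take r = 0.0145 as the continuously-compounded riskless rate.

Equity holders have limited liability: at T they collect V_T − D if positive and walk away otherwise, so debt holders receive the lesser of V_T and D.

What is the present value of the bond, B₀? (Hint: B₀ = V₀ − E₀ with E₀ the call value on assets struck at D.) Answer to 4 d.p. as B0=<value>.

B0=198.6961

d₁ = [ln(V₀/D) + (r + σ²/2)T] / (σ√T)
   = [ln(499.1584/227.8362) + (0.0145 + 0.5·0.2584²)·6.4999] / (0.2584·√6.4999)
   = [0.784297 + 0.311250] / 0.658788 = 1.662971
d₂ = d₁ − σ√T = 1.662971 − 0.658788 = 1.004183
N(d₁) = 0.951841,  N(d₂) = 0.842355,  e^(−rT) = 0.910057
E₀ = V₀·N(d₁) − D·e^(−rT)·N(d₂)
   = 499.1584·0.951841 − 227.8362·0.910057·0.842355 = 300.462320
B₀ = V₀ − E₀ = 499.1584 − 300.462320 = 198.696080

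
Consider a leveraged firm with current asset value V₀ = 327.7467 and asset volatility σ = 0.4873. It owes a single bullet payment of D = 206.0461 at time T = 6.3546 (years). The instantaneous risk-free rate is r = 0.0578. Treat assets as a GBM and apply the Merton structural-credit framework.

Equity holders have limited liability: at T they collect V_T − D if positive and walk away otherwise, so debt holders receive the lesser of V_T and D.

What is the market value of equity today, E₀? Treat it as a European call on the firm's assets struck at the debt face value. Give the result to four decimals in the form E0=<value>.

E0=220.5964

d₁ = [ln(V₀/D) + (r + σ²/2)T] / (σ√T)
   = [ln(327.7467/206.0461) + (0.0578 + 0.5·0.4873²)·6.3546] / (0.4873·√6.3546)
   = [0.464141 + 1.121782] / 1.228402 = 1.291045
d₂ = d₁ − σ√T = 1.291045 − 1.228402 = 0.062643
N(d₁) = 0.901656,  N(d₂) = 0.524975,  e^(−rT) = 0.692605
E₀ = V₀·N(d₁) − D·e^(−rT)·N(d₂)
   = 327.7467·0.901656 − 206.0461·0.692605·0.524975 = 220.596432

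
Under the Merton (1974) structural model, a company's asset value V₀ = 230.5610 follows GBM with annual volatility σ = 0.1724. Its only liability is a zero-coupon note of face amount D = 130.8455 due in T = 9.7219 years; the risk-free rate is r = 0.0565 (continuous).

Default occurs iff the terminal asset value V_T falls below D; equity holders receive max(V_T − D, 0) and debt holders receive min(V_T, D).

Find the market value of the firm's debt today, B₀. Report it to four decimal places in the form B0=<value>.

d₁ = [ln(V₀/D) + (r + σ²/2)T] / (σ√T)
   = [ln(230.5610/130.8455) + (0.0565 + 0.5·0.1724²)·9.7219] / (0.1724·√9.7219)
   = [0.566498 + 0.693763] / 0.537543 = 2.344487
d₂ = d₁ − σ√T = 2.344487 − 0.537543 = 1.806945
N(d₁) = 0.990473,  N(d₂) = 0.964615,  e^(−rT) = 0.577361
E₀ = V₀·N(d₁) − D·e^(−rT)·N(d₂)
   = 230.5610·0.990473 − 130.8455·0.577361·0.964615 = 155.492623
B₀ = V₀ − E₀ = 230.5610 − 155.492623 = 75.068377

B0=75.0684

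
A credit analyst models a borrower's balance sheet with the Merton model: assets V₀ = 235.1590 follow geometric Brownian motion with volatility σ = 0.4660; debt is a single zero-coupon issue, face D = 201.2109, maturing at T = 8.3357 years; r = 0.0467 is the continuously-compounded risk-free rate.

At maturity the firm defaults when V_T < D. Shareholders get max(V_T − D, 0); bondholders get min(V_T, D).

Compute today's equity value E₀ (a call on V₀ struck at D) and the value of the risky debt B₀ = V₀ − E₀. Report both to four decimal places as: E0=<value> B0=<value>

d₁ = [ln(V₀/D) + (r + σ²/2)T] / (σ√T)
   = [ln(235.1590/201.2109) + (0.0467 + 0.5·0.4660²)·8.3357] / (0.4660·√8.3357)
   = [0.155908 + 1.294351] / 1.345417 = 1.077925
d₂ = d₁ − σ√T = 1.077925 − 1.345417 = -0.267492
N(d₁) = 0.859466,  N(d₂) = 0.394545,  e^(−rT) = 0.677546
E₀ = V₀·N(d₁) − D·e^(−rT)·N(d₂)
   = 235.1590·0.859466 − 201.2109·0.677546·0.394545 = 148.323025
B₀ = V₀ − E₀ = 235.1590 − 148.323025 = 86.835975

E0=148.3230 B0=86.8360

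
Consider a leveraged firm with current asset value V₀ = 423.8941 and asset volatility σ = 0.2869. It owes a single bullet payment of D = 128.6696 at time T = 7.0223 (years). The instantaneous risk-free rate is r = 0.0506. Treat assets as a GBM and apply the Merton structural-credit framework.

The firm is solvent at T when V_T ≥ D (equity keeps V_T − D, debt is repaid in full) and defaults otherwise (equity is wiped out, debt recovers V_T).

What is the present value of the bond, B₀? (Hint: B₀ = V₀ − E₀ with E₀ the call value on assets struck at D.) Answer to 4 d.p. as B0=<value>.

d₁ = [ln(V₀/D) + (r + σ²/2)T] / (σ√T)
   = [ln(423.8941/128.6696) + (0.0506 + 0.5·0.2869²)·7.0223] / (0.2869·√7.0223)
   = [1.192236 + 0.644337] / 0.760274 = 2.415671
d₂ = d₁ − σ√T = 2.415671 − 0.760274 = 1.655397
N(d₁) = 0.992147,  N(d₂) = 0.951078,  e^(−rT) = 0.700943
E₀ = V₀·N(d₁) − D·e^(−rT)·N(d₂)
   = 423.8941·0.992147 − 128.6696·0.700943·0.951078 = 334.787403
B₀ = V₀ − E₀ = 423.8941 − 334.787403 = 89.106697

B0=89.1067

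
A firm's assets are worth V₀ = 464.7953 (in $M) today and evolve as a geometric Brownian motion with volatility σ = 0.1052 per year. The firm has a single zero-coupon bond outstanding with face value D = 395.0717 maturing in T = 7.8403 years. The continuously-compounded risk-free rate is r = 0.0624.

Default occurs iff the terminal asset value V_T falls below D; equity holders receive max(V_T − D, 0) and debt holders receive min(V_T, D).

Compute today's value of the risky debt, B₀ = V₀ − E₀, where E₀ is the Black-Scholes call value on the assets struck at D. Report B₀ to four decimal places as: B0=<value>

B0=241.7548

d₁ = [ln(V₀/D) + (r + σ²/2)T] / (σ√T)
   = [ln(464.7953/395.0717) + (0.0624 + 0.5·0.1052²)·7.8403] / (0.1052·√7.8403)
   = [0.162530 + 0.532619] / 0.294566 = 2.359912
d₂ = d₁ − σ√T = 2.359912 − 0.294566 = 2.065346
N(d₁) = 0.990860,  N(d₂) = 0.980555,  e^(−rT) = 0.613095
E₀ = V₀·N(d₁) − D·e^(−rT)·N(d₂)
   = 464.7953·0.990860 − 395.0717·0.613095·0.980555 = 223.040528
B₀ = V₀ − E₀ = 464.7953 − 223.040528 = 241.754772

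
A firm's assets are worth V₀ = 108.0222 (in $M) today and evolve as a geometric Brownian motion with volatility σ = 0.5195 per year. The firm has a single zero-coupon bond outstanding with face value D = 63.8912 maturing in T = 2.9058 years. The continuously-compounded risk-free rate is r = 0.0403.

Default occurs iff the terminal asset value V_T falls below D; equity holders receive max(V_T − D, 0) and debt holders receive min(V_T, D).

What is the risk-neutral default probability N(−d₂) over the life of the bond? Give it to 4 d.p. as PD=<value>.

PD=0.3888

d₁ = [ln(V₀/D) + (r + σ²/2)T] / (σ√T)
   = [ln(108.0222/63.8912) + (0.0403 + 0.5·0.5195²)·2.9058] / (0.5195·√2.9058)
   = [0.525155 + 0.509213] / 0.885561 = 1.168037
d₂ = d₁ − σ√T = 1.168037 − 0.885561 = 0.282476
risk-neutral PD = N(−d₂) = N(-0.282476) = 0.388789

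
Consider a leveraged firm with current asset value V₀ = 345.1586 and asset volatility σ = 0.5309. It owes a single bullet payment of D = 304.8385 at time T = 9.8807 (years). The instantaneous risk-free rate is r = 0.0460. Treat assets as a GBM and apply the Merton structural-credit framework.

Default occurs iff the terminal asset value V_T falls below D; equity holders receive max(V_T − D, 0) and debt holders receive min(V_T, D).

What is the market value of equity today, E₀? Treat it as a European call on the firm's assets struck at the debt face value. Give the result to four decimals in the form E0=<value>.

d₁ = [ln(V₀/D) + (r + σ²/2)T] / (σ√T)
   = [ln(345.1586/304.8385) + (0.0460 + 0.5·0.5309²)·9.8807] / (0.5309·√9.8807)
   = [0.124222 + 1.846974] / 1.668809 = 1.181199
d₂ = d₁ − σ√T = 1.181199 − 1.668809 = -0.487610
N(d₁) = 0.881238,  N(d₂) = 0.312913,  e^(−rT) = 0.634758
E₀ = V₀·N(d₁) − D·e^(−rT)·N(d₂)
   = 345.1586·0.881238 − 304.8385·0.634758·0.312913 = 243.618699

E0=243.6187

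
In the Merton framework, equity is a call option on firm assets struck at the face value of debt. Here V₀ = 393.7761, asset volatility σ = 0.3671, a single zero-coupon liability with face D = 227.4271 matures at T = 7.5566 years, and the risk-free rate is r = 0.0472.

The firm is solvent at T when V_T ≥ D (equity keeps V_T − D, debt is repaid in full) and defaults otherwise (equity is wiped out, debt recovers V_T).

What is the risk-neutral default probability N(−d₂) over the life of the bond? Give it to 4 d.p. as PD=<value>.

d₁ = [ln(V₀/D) + (r + σ²/2)T] / (σ√T)
   = [ln(393.7761/227.4271) + (0.0472 + 0.5·0.3671²)·7.5566] / (0.3671·√7.5566)
   = [0.548953 + 0.865844] / 1.009131 = 1.401995
d₂ = d₁ − σ√T = 1.401995 − 1.009131 = 0.392864
risk-neutral PD = N(−d₂) = N(-0.392864) = 0.347210

PD=0.3472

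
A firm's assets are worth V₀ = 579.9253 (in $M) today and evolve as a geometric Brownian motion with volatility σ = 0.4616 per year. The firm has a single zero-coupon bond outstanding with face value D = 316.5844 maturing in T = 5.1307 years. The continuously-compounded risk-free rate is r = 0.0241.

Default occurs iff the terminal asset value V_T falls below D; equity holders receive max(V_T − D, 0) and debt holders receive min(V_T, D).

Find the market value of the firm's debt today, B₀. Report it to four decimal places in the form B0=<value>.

B0=223.7570

d₁ = [ln(V₀/D) + (r + σ²/2)T] / (σ√T)
   = [ln(579.9253/316.5844) + (0.0241 + 0.5·0.4616²)·5.1307] / (0.4616·√5.1307)
   = [0.605309 + 0.670261] / 1.045572 = 1.219973
d₂ = d₁ − σ√T = 1.219973 − 1.045572 = 0.174401
N(d₁) = 0.888762,  N(d₂) = 0.569225,  e^(−rT) = 0.883689
E₀ = V₀·N(d₁) − D·e^(−rT)·N(d₂)
   = 579.9253·0.888762 − 316.5844·0.883689·0.569225 = 356.168272
B₀ = V₀ − E₀ = 579.9253 − 356.168272 = 223.757028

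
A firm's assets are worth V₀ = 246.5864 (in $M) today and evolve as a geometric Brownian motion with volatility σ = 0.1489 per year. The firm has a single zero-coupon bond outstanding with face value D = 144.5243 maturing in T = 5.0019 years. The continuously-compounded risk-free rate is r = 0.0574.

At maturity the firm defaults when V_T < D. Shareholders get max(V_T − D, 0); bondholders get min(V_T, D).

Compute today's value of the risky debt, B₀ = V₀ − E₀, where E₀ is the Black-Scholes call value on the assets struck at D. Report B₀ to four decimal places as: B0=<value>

d₁ = [ln(V₀/D) + (r + σ²/2)T] / (σ√T)
   = [ln(246.5864/144.5243) + (0.0574 + 0.5·0.1489²)·5.0019] / (0.1489·√5.0019)
   = [0.534265 + 0.342558] / 0.333014 = 2.632993
d₂ = d₁ − σ√T = 2.632993 − 0.333014 = 2.299979
N(d₁) = 0.995768,  N(d₂) = 0.989275,  e^(−rT) = 0.750430
E₀ = V₀·N(d₁) − D·e^(−rT)·N(d₂)
   = 246.5864·0.995768 − 144.5243·0.750430·0.989275 = 138.250692
B₀ = V₀ − E₀ = 246.5864 − 138.250692 = 108.335708

B0=108.3357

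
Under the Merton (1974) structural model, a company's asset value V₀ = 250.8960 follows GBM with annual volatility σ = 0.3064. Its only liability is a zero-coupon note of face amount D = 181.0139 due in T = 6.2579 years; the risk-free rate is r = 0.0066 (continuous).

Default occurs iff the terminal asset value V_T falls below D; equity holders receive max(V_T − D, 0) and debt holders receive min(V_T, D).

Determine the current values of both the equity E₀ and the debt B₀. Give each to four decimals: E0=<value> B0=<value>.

d₁ = [ln(V₀/D) + (r + σ²/2)T] / (σ√T)
   = [ln(250.8960/181.0139) + (0.0066 + 0.5·0.3064²)·6.2579] / (0.3064·√6.2579)
   = [0.326465 + 0.335051] / 0.766484 = 0.863052
d₂ = d₁ − σ√T = 0.863052 − 0.766484 = 0.096568
N(d₁) = 0.805946,  N(d₂) = 0.538465,  e^(−rT) = 0.959539
E₀ = V₀·N(d₁) − D·e^(−rT)·N(d₂)
   = 250.8960·0.805946 − 181.0139·0.959539·0.538465 = 108.682522
B₀ = V₀ − E₀ = 250.8960 − 108.682522 = 142.213478

E0=108.6825 B0=142.2135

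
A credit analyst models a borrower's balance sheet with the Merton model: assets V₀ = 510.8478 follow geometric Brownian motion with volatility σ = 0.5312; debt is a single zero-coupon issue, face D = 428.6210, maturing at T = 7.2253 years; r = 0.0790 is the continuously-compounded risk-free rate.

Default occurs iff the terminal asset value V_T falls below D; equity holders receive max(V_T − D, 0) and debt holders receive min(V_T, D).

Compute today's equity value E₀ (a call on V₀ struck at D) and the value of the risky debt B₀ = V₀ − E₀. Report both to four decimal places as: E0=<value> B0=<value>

E0=352.8833 B0=157.9645

d₁ = [ln(V₀/D) + (r + σ²/2)T] / (σ√T)
   = [ln(510.8478/428.6210) + (0.0790 + 0.5·0.5312²)·7.2253] / (0.5312·√7.2253)
   = [0.175499 + 1.590193] / 1.427861 = 1.236599
d₂ = d₁ − σ√T = 1.236599 − 1.427861 = -0.191263
N(d₁) = 0.891882,  N(d₂) = 0.424160,  e^(−rT) = 0.565074
E₀ = V₀·N(d₁) − D·e^(−rT)·N(d₂)
   = 510.8478·0.891882 − 428.6210·0.565074·0.424160 = 352.883308
B₀ = V₀ − E₀ = 510.8478 − 352.883308 = 157.964492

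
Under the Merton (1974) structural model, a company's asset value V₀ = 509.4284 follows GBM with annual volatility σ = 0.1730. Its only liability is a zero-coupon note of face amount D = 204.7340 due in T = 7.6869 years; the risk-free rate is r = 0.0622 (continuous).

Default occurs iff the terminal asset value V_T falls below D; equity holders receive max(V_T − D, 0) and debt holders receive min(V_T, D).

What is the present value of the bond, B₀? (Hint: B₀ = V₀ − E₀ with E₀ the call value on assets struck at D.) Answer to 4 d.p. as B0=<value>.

d₁ = [ln(V₀/D) + (r + σ²/2)T] / (σ√T)
   = [ln(509.4284/204.7340) + (0.0622 + 0.5·0.1730²)·7.6869] / (0.1730·√7.6869)
   = [0.911578 + 0.593156] / 0.479647 = 3.137169
d₂ = d₁ − σ√T = 3.137169 − 0.479647 = 2.657522
N(d₁) = 0.999147,  N(d₂) = 0.996064,  e^(−rT) = 0.619945
E₀ = V₀·N(d₁) − D·e^(−rT)·N(d₂)
   = 509.4284·0.999147 − 204.7340·0.619945·0.996064 = 382.569709
B₀ = V₀ − E₀ = 509.4284 − 382.569709 = 126.858691

B0=126.8587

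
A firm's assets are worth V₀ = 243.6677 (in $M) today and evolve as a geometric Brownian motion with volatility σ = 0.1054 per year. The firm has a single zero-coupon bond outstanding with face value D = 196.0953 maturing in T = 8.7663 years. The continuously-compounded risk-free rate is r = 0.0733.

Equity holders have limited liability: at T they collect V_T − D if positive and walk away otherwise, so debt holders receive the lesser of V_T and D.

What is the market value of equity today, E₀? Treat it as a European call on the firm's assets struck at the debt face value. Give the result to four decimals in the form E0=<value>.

d₁ = [ln(V₀/D) + (r + σ²/2)T] / (σ√T)
   = [ln(243.6677/196.0953) + (0.0733 + 0.5·0.1054²)·8.7663] / (0.1054·√8.7663)
   = [0.217205 + 0.691263] / 0.312068 = 2.911124
d₂ = d₁ − σ√T = 2.911124 − 0.312068 = 2.599056
N(d₁) = 0.998199,  N(d₂) = 0.995326,  e^(−rT) = 0.525939
E₀ = V₀·N(d₁) − D·e^(−rT)·N(d₂)
   = 243.6677·0.998199 − 196.0953·0.525939·0.995326 = 140.576798

E0=140.5768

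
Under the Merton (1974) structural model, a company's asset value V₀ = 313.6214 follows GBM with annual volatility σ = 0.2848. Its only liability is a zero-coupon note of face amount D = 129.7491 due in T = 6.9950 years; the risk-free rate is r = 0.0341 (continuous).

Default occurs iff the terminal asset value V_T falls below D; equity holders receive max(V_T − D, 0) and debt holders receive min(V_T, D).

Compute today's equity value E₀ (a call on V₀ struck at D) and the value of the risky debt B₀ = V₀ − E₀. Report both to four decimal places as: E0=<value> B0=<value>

d₁ = [ln(V₀/D) + (r + σ²/2)T] / (σ√T)
   = [ln(313.6214/129.7491) + (0.0341 + 0.5·0.2848²)·6.9950] / (0.2848·√6.9950)
   = [0.882584 + 0.522215] / 0.753241 = 1.865007
d₂ = d₁ − σ√T = 1.865007 − 0.753241 = 1.111766
N(d₁) = 0.968910,  N(d₂) = 0.866881,  e^(−rT) = 0.787785
E₀ = V₀·N(d₁) − D·e^(−rT)·N(d₂)
   = 313.6214·0.968910 − 129.7491·0.787785·0.866881 = 215.263113
B₀ = V₀ − E₀ = 313.6214 − 215.263113 = 98.358287

E0=215.2631 B0=98.3583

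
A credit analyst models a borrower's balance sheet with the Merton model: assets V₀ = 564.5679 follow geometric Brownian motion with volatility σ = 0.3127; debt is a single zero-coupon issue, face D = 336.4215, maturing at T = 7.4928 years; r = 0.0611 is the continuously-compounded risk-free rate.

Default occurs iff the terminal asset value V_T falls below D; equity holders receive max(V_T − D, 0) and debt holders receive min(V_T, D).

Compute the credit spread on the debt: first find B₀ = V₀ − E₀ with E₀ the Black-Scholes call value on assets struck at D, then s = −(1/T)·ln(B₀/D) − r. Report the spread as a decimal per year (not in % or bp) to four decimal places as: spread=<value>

d₁ = [ln(V₀/D) + (r + σ²/2)T] / (σ√T)
   = [ln(564.5679/336.4215) + (0.0611 + 0.5·0.3127²)·7.4928] / (0.3127·√7.4928)
   = [0.517696 + 0.824138] / 0.855953 = 1.567649
d₂ = d₁ − σ√T = 1.567649 − 0.855953 = 0.711696
N(d₁) = 0.941518,  N(d₂) = 0.761673,  e^(−rT) = 0.632668
E₀ = V₀·N(d₁) − D·e^(−rT)·N(d₂)
   = 564.5679·0.941518 − 336.4215·0.632668·0.761673 = 369.434247
B₀ = V₀ − E₀ = 564.5679 − 369.434247 = 195.133653
spread = −(1/T)·ln(B₀/D) − r = −(1/7.4928)·ln(195.133653/336.4215) − 0.0611 = 0.01159380

spread=0.0116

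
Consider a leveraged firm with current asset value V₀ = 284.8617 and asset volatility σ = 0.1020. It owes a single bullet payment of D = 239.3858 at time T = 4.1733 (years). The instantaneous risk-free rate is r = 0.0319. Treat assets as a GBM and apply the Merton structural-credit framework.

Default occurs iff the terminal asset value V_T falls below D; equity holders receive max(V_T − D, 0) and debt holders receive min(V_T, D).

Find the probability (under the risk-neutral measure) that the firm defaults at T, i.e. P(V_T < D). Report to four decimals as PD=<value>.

PD=0.0854

d₁ = [ln(V₀/D) + (r + σ²/2)T] / (σ√T)
   = [ln(284.8617/239.3858) + (0.0319 + 0.5·0.1020²)·4.1733] / (0.1020·√4.1733)
   = [0.173927 + 0.154838] / 0.208372 = 1.577777
d₂ = d₁ − σ√T = 1.577777 − 0.208372 = 1.369405
risk-neutral PD = N(−d₂) = N(-1.369405) = 0.085436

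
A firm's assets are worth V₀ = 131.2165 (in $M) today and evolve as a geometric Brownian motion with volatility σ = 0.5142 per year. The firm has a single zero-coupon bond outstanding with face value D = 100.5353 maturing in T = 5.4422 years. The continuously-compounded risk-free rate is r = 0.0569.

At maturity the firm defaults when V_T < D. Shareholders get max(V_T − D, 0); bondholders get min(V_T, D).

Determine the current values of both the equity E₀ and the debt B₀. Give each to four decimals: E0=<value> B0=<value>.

E0=79.4654 B0=51.7511

d₁ = [ln(V₀/D) + (r + σ²/2)T] / (σ√T)
   = [ln(131.2165/100.5353) + (0.0569 + 0.5·0.5142²)·5.4422] / (0.5142·√5.4422)
   = [0.266340 + 1.029124] / 1.199553 = 1.079956
d₂ = d₁ − σ√T = 1.079956 − 1.199553 = -0.119597
N(d₁) = 0.859919,  N(d₂) = 0.452401,  e^(−rT) = 0.733696
E₀ = V₀·N(d₁) − D·e^(−rT)·N(d₂)
   = 131.2165·0.859919 − 100.5353·0.733696·0.452401 = 79.465415
B₀ = V₀ − E₀ = 131.2165 − 79.465415 = 51.751085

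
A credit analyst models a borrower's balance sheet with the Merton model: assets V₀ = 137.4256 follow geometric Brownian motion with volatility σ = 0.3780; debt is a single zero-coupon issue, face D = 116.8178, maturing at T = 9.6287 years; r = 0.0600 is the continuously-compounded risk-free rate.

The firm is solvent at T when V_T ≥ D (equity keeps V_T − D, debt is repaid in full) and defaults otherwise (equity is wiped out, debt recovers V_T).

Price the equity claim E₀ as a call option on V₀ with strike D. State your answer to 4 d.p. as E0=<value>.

d₁ = [ln(V₀/D) + (r + σ²/2)T] / (σ√T)
   = [ln(137.4256/116.8178) + (0.0600 + 0.5·0.3780²)·9.6287] / (0.3780·√9.6287)
   = [0.162467 + 1.265616] / 1.172940 = 1.217525
d₂ = d₁ − σ√T = 1.217525 − 1.172940 = 0.044585
N(d₁) = 0.888298,  N(d₂) = 0.517781,  e^(−rT) = 0.561175
E₀ = V₀·N(d₁) − D·e^(−rT)·N(d₂)
   = 137.4256·0.888298 − 116.8178·0.561175·0.517781 = 88.131572

E0=88.1316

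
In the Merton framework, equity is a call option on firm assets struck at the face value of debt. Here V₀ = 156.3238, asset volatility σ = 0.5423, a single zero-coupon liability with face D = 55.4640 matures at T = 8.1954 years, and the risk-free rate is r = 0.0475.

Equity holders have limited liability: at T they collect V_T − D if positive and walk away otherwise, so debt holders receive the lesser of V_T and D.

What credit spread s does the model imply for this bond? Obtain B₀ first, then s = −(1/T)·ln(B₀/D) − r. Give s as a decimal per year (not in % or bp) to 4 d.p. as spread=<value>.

d₁ = [ln(V₀/D) + (r + σ²/2)T] / (σ√T)
   = [ln(156.3238/55.4640) + (0.0475 + 0.5·0.5423²)·8.1954] / (0.5423·√8.1954)
   = [1.036195 + 1.594371] / 1.552475 = 1.694434
d₂ = d₁ − σ√T = 1.694434 − 1.552475 = 0.141959
N(d₁) = 0.954909,  N(d₂) = 0.556444,  e^(−rT) = 0.677544
E₀ = V₀·N(d₁) − D·e^(−rT)·N(d₂)
   = 156.3238·0.954909 − 55.4640·0.677544·0.556444 = 128.364187
B₀ = V₀ − E₀ = 156.3238 − 128.364187 = 27.959613
spread = −(1/T)·ln(B₀/D) − r = −(1/8.1954)·ln(27.959613/55.4640) − 0.0475 = 0.03608019

spread=0.0361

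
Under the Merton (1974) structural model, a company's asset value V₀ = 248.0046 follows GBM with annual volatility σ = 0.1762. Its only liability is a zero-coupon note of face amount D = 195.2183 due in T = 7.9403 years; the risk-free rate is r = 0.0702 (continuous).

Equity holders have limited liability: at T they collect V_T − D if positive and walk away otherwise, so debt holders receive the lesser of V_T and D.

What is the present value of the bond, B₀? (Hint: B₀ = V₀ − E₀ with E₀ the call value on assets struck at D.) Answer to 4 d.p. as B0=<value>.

B0=109.9421

d₁ = [ln(V₀/D) + (r + σ²/2)T] / (σ√T)
   = [ln(248.0046/195.2183) + (0.0702 + 0.5·0.1762²)·7.9403] / (0.1762·√7.9403)
   = [0.239329 + 0.680668] / 0.496506 = 1.852943
d₂ = d₁ − σ√T = 1.852943 − 0.496506 = 1.356437
N(d₁) = 0.968055,  N(d₂) = 0.912520,  e^(−rT) = 0.572691
E₀ = V₀·N(d₁) − D·e^(−rT)·N(d₂)
   = 248.0046·0.968055 − 195.2183·0.572691·0.912520 = 138.062523
B₀ = V₀ − E₀ = 248.0046 − 138.062523 = 109.942077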